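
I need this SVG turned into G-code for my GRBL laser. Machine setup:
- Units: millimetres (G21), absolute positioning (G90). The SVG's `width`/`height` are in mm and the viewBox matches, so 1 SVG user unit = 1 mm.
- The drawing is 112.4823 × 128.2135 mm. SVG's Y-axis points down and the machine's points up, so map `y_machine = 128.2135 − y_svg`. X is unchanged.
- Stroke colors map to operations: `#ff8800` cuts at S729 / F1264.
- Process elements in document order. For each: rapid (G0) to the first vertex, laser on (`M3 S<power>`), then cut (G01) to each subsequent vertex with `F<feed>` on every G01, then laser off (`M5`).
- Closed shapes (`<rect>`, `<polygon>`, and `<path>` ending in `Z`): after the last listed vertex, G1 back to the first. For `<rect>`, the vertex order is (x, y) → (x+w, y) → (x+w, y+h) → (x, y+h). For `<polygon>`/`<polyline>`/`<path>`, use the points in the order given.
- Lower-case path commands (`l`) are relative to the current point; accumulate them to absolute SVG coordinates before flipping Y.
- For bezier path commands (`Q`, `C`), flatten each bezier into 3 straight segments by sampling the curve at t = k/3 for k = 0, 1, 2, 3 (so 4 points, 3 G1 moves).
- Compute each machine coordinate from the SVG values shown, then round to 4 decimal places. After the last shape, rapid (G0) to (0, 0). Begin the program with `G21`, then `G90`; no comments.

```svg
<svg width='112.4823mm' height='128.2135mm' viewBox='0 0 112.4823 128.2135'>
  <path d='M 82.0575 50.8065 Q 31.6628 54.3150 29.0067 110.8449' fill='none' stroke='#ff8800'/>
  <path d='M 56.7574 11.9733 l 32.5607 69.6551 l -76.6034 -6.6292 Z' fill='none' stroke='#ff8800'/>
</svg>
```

viewBox `0 0 112.4823 128.2135` with mm width/height → 1 unit = 1 mm. Flip: y_m = 128.2135 − y_svg.

**Shape 1** — `<path>` quadratic bezier, stroke `#ff8800` → cut (S729, F1264). Control points (SVG): P0=(82.0575,50.8065), P1=(31.6628,54.3150), P2=(29.0067,110.8449); sampled at t=k/3. Machine vertices: (82.0575,77.4070) → (53.7653,69.1767) → (36.0817,49.1639) → (29.0067,17.3686). Open path.

**Shape 2** — `<path>` regular polygon, stroke `#ff8800` → cut (S729, F1264). Machine vertices: (56.7574,116.2402) → (89.3181,46.5851) → (12.7147,53.2143) → (56.7574,116.2402). Closed: final G1 returns to the first vertex.

G21
G90
G0 X82.0575 Y77.4070
M3 S729
G01 X53.7653 Y69.1767 F1264
G01 X36.0817 Y49.1639 F1264
G01 X29.0067 Y17.3686 F1264
M5
G0 X56.7574 Y116.2402
M3 S729
G01 X89.3181 Y46.5851 F1264
G01 X12.7147 Y53.2143 F1264
G01 X56.7574 Y116.2402 F1264
M5
G0 X0.0000 Y0.0000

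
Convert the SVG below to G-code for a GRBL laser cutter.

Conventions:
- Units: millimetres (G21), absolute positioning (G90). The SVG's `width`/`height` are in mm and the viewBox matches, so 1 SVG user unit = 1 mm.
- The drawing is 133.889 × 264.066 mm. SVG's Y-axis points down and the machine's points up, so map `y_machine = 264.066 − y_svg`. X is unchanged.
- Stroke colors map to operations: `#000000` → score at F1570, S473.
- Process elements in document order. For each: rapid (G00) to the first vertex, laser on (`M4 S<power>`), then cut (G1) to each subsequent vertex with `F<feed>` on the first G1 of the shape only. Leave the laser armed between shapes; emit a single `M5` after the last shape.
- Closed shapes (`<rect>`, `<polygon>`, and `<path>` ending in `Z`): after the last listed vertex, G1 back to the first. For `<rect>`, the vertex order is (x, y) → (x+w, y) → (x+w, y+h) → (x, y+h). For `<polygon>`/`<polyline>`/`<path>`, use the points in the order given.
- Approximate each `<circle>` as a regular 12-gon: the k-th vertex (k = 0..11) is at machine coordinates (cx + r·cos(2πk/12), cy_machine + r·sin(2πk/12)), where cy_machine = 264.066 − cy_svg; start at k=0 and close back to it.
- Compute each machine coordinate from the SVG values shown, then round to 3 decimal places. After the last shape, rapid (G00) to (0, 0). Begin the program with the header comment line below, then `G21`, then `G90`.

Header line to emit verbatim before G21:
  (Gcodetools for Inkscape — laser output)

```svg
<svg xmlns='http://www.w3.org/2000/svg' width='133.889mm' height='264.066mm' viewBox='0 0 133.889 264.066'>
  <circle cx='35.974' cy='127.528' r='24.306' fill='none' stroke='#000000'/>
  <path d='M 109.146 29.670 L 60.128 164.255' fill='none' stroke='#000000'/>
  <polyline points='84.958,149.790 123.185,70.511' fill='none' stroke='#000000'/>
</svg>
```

Since the viewBox matches the mm dimensions, user units are millimetres directly. The only transform is the Y-flip y_m = 264.066 − y_svg.

Shape 1 is a circle drawn with `<circle>`. Its stroke #000000 means score at S473, F1570. After flipping Y the toolpath is (60.280,136.538) → (57.024,148.691) → (48.127,157.588) → (35.974,160.844) → (23.821,157.588) → (14.924,148.691) → (11.668,136.538) → (14.924,124.385) → (23.821,115.488) → (35.974,112.232) → (48.127,115.488) → (57.024,124.385) → (60.280,136.538), returning to the start.

Shape 2 is a line segment drawn with `<path>`. Its stroke #000000 means score at S473, F1570. After flipping Y the toolpath is (109.146,234.396) → (60.128,99.811).

Shape 3 is a line segment drawn with `<polyline>`. Its stroke #000000 means score at S473, F1570. After flipping Y the toolpath is (84.958,114.276) → (123.185,193.555).

(Gcodetools for Inkscape — laser output)
G21
G90
G00 X60.280 Y136.538
M4 S473
G1 X57.024 Y148.691 F1570
G1 X48.127 Y157.588
G1 X35.974 Y160.844
G1 X23.821 Y157.588
G1 X14.924 Y148.691
G1 X11.668 Y136.538
G1 X14.924 Y124.385
G1 X23.821 Y115.488
G1 X35.974 Y112.232
G1 X48.127 Y115.488
G1 X57.024 Y124.385
G1 X60.280 Y136.538
G00 X109.146 Y234.396
M4 S473
G1 X60.128 Y99.811 F1570
G00 X84.958 Y114.276
M4 S473
G1 X123.185 Y193.555 F1570
M5
G00 X0.000 Y0.000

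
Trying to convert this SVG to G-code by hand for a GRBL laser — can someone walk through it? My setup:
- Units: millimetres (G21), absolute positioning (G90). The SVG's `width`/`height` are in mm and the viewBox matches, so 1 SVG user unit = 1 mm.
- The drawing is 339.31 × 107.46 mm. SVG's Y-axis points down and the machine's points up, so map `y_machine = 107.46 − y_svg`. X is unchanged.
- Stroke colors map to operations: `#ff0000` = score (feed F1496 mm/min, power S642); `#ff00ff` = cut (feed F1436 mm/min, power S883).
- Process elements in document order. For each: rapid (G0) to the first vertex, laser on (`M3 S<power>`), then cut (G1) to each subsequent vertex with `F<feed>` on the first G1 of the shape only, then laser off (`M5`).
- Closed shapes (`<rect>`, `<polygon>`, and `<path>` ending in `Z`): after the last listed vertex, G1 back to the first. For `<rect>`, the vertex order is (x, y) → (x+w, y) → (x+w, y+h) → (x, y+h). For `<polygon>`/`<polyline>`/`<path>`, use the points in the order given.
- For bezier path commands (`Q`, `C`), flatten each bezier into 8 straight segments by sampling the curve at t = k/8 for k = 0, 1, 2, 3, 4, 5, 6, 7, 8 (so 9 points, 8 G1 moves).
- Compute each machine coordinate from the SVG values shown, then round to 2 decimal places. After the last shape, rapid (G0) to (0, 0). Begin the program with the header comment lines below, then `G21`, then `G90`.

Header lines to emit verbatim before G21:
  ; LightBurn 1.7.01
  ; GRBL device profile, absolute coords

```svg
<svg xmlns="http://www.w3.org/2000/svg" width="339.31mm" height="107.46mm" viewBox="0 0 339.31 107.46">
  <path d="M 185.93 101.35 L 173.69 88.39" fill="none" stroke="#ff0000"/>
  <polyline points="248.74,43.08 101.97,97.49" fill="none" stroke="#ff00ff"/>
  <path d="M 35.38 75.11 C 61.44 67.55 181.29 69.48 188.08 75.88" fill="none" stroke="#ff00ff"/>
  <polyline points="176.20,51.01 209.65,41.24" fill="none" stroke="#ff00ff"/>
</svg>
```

; LightBurn 1.7.01
; GRBL device profile, absolute coords
G21
G90
G0 X185.93 Y6.11
M3 S642
G1 X173.69 Y19.07 F1496
M5
G0 X248.74 Y64.38
M3 S883
G1 X101.97 Y9.97 F1436
M5
G0 X35.38 Y32.35
M3 S883
G1 X49.14 Y34.75 F1436
G1 X69.28 Y36.32
G1 X93.36 Y37.12
G1 X118.96 Y37.20
G1 X143.65 Y36.63
G1 X165.02 Y35.46
G1 X180.64 Y33.76
G1 X188.08 Y31.58
M5
G0 X176.20 Y56.45
M3 S883
G1 X209.65 Y66.22 F1436
M5
G0 X0.00 Y0.00

Since the viewBox matches the mm dimensions, user units are millimetres directly. The only transform is the Y-flip y_m = 107.46 − y_svg.

Shape 1 is a line segment drawn with `<path>`. Its stroke #ff0000 means score at S642, F1496. After flipping Y the toolpath is (185.93,6.11) → (173.69,19.07).

Shape 2 is a line segment drawn with `<polyline>`. Its stroke #ff00ff means cut at S883, F1436. After flipping Y the toolpath is (248.74,64.38) → (101.97,9.97).

Shape 3 is a cubic bezier drawn with `<path>`. Its stroke #ff00ff means cut at S883, F1436. After flipping Y the toolpath is (35.38,32.35) → (49.14,34.75) → (69.28,36.32) → (93.36,37.12) → (118.96,37.20) → (143.65,36.63) → (165.02,35.46) → (180.64,33.76) → (188.08,31.58).

Shape 4 is a line segment drawn with `<polyline>`. Its stroke #ff00ff means cut at S883, F1436. After flipping Y the toolpath is (176.20,56.45) → (209.65,66.22).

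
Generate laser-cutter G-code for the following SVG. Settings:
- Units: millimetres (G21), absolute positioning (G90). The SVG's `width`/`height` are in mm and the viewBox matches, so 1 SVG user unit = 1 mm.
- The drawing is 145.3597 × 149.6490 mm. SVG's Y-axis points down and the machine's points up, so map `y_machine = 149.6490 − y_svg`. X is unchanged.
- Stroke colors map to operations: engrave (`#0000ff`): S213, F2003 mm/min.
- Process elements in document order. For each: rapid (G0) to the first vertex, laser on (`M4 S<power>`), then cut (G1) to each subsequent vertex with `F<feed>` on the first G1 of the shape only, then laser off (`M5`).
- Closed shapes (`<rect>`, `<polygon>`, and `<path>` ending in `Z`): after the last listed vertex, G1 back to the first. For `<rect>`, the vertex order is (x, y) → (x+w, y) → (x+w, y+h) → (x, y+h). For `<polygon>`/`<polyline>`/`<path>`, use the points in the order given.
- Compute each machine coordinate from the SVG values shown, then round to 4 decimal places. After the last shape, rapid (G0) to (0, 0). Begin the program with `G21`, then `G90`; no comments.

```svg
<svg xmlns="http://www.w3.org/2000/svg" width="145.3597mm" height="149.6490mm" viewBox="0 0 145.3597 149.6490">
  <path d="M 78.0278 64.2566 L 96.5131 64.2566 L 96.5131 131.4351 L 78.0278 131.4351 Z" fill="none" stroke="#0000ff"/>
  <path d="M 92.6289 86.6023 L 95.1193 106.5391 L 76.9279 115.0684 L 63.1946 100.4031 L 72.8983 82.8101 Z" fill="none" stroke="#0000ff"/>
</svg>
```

G21
G90
G0 X78.0278 Y85.3924
M4 S213
G1 X96.5131 Y85.3924 F2003
G1 X96.5131 Y18.2139
G1 X78.0278 Y18.2139
G1 X78.0278 Y85.3924
M5
G0 X92.6289 Y63.0467
M4 S213
G1 X95.1193 Y43.1099 F2003
G1 X76.9279 Y34.5806
G1 X63.1946 Y49.2459
G1 X72.8983 Y66.8389
G1 X92.6289 Y63.0467
M5
G0 X0.0000 Y0.0000

1 u = 1 mm; y_m = 149.6490 − y.

[1] `<path>` rectangle, #0000ff→engrave S213 F2003: (78.0278,85.3924) → (96.5131,85.3924) → (96.5131,18.2139) → (78.0278,18.2139) → (78.0278,85.3924) (closed)

[2] `<path>` regular polygon, #0000ff→engrave S213 F2003: (92.6289,63.0467) → (95.1193,43.1099) → (76.9279,34.5806) → (63.1946,49.2459) → (72.8983,66.8389) → (92.6289,63.0467) (closed)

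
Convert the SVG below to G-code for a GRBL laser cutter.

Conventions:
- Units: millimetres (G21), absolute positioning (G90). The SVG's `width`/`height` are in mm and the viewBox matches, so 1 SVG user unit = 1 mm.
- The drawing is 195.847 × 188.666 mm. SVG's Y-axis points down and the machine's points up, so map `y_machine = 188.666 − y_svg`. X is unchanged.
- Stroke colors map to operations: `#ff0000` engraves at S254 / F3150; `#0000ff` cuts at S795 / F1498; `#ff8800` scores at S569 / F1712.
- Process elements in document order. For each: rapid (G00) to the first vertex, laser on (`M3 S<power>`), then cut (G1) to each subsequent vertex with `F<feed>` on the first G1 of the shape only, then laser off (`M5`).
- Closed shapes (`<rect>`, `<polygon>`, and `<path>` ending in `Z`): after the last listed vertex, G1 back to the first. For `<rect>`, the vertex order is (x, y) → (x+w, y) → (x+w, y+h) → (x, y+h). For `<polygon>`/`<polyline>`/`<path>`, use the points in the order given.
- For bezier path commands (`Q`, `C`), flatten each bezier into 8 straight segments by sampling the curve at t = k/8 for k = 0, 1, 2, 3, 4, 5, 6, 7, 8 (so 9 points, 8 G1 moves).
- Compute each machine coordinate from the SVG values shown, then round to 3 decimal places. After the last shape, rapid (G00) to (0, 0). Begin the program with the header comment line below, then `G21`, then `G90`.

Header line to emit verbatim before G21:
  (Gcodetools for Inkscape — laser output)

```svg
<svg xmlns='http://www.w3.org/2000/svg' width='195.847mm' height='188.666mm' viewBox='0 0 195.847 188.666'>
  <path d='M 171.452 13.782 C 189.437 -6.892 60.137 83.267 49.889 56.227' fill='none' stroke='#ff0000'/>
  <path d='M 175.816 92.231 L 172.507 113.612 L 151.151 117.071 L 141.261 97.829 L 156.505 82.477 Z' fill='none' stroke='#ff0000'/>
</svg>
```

1 u = 1 mm; y_m = 188.666 − y.

[1] `<path>` cubic bezier, #ff0000→engrave S254 F3150: (171.452,174.884) → (171.813,177.887) → (161.486,173.171) → (143.594,163.410) → (121.258,151.274) → (97.598,139.437) → (75.736,130.571) → (58.792,127.347) → (49.889,132.439)

[2] `<path>` regular polygon, #ff0000→engrave S254 F3150: (175.816,96.435) → (172.507,75.054) → (151.151,71.595) → (141.261,90.837) → (156.505,106.189) → (175.816,96.435) (closed)

(Gcodetools for Inkscape — laser output)
G21
G90
G00 X171.452 Y174.884
M3 S254
G1 X171.813 Y177.887 F3150
G1 X161.486 Y173.171
G1 X143.594 Y163.410
G1 X121.258 Y151.274
G1 X97.598 Y139.437
G1 X75.736 Y130.571
G1 X58.792 Y127.347
G1 X49.889 Y132.439
M5
G00 X175.816 Y96.435
M3 S254
G1 X172.507 Y75.054 F3150
G1 X151.151 Y71.595
G1 X141.261 Y90.837
G1 X156.505 Y106.189
G1 X175.816 Y96.435
M5
G00 X0.000 Y0.000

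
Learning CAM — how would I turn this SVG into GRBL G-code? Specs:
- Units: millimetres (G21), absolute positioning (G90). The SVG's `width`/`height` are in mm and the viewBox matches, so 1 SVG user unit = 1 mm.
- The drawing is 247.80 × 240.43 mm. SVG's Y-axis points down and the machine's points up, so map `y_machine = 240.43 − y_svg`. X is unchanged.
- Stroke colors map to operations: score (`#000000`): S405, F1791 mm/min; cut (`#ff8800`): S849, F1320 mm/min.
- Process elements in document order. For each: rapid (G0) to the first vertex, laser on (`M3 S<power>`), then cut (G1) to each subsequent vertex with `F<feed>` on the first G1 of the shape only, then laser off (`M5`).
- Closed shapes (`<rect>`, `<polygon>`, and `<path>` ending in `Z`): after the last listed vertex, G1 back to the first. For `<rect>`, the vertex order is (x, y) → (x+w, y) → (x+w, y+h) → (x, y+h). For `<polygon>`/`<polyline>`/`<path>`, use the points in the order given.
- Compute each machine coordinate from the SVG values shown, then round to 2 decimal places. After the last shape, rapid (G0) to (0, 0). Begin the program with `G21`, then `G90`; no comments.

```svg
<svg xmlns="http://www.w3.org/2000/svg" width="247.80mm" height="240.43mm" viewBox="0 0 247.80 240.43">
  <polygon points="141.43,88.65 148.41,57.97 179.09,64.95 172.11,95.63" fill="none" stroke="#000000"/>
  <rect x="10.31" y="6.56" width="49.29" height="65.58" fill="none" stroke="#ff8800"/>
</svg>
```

G21
G90
G0 X141.43 Y151.78
M3 S405
G1 X148.41 Y182.46 F1791
G1 X179.09 Y175.48
G1 X172.11 Y144.80
G1 X141.43 Y151.78
M5
G0 X10.31 Y233.87
M3 S849
G1 X59.60 Y233.87 F1320
G1 X59.60 Y168.29
G1 X10.31 Y168.29
G1 X10.31 Y233.87
M5
G0 X0.00 Y0.00

Since the viewBox matches the mm dimensions, user units are millimetres directly. The only transform is the Y-flip y_m = 240.43 − y_svg.

Shape 1 is a regular polygon drawn with `<polygon>`. Its stroke #000000 means score at S405, F1791. After flipping Y the toolpath is (141.43,151.78) → (148.41,182.46) → (179.09,175.48) → (172.11,144.80) → (141.43,151.78), returning to the start.

Shape 2 is a rectangle drawn with `<rect>`. Its stroke #ff8800 means cut at S849, F1320. After flipping Y the toolpath is (10.31,233.87) → (59.60,233.87) → (59.60,168.29) → (10.31,168.29) → (10.31,233.87), returning to the start.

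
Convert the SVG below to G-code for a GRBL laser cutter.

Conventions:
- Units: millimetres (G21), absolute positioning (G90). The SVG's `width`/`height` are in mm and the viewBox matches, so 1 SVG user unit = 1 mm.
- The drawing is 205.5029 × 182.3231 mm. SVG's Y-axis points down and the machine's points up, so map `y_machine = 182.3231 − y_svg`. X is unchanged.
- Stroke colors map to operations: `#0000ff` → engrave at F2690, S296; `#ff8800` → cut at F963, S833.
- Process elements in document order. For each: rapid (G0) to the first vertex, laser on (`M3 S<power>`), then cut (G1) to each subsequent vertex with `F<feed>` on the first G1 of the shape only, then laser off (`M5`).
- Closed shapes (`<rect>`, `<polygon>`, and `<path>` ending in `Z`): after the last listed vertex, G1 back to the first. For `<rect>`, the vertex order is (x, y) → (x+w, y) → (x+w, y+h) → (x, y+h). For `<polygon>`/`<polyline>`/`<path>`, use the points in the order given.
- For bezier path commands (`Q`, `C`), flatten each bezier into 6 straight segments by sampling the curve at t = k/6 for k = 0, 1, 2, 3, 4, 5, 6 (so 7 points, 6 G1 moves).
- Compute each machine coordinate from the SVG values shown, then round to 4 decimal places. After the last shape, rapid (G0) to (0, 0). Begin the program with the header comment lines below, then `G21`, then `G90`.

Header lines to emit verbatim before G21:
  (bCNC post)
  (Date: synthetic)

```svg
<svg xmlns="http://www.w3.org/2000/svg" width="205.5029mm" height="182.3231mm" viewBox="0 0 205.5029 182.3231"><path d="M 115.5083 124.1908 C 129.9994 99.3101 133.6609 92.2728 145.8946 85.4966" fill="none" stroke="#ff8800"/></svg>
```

viewBox `0 0 205.5029 182.3231` with mm width/height → 1 unit = 1 mm. Flip: y_m = 182.3231 − y_svg.

**Shape 1** — `<path>` cubic bezier, stroke `#ff8800` → cut (S833, F963). Control points (SVG): P0=(115.5083,124.1908), P1=(129.9994,99.3101), P2=(133.6609,92.2728), P3=(145.8946,85.4966); sampled at t=k/6. Machine vertices: (115.5083,58.1323) → (121.9412,69.1671) → (127.1081,77.7164) → (131.5480,84.2686) → (135.7997,89.3121) → (140.4023,93.3352) → (145.8946,96.8265). Open path.

(bCNC post)
(Date: synthetic)
G21
G90
G0 X115.5083 Y58.1323
M3 S833
G1 X121.9412 Y69.1671 F963
G1 X127.1081 Y77.7164
G1 X131.5480 Y84.2686
G1 X135.7997 Y89.3121
G1 X140.4023 Y93.3352
G1 X145.8946 Y96.8265
M5
G0 X0.0000 Y0.0000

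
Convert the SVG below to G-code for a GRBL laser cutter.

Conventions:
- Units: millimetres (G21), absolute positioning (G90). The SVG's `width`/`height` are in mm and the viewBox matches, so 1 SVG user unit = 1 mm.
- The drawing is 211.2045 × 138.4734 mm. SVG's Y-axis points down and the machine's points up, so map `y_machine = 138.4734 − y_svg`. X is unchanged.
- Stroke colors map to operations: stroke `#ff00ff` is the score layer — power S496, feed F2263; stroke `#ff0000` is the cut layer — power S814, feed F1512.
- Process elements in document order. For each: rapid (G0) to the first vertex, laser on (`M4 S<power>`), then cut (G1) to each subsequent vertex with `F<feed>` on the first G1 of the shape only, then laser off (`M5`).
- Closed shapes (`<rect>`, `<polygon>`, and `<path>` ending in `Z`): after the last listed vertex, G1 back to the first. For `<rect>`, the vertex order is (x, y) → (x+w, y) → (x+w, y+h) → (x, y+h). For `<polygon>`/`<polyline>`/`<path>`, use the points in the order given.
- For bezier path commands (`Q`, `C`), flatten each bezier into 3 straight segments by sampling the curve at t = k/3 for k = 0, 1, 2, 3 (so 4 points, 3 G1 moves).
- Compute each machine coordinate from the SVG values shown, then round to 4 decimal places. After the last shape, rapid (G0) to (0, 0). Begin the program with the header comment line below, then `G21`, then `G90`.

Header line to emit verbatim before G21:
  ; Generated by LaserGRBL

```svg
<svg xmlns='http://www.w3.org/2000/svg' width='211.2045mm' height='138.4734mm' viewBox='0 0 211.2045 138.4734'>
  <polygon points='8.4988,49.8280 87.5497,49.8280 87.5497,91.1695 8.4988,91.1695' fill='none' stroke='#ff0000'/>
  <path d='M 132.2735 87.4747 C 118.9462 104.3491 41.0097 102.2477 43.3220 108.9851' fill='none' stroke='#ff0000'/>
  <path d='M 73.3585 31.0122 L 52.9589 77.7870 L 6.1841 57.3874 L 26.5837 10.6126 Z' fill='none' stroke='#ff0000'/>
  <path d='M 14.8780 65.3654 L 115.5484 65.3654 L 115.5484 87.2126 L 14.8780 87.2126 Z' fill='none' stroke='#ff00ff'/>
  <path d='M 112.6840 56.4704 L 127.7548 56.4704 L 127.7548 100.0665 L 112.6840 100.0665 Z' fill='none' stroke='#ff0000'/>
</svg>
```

; Generated by LaserGRBL
G21
G90
G0 X8.4988 Y88.6454
M4 S814
G1 X87.5497 Y88.6454 F1512
G1 X87.5497 Y47.3039
G1 X8.4988 Y47.3039
G1 X8.4988 Y88.6454
M5
G0 X132.2735 Y50.9987
M4 S814
G1 X102.7749 Y39.4194 F1512
G1 X62.3942 Y34.3096
G1 X43.3220 Y29.4883
M5
G0 X73.3585 Y107.4612
M4 S814
G1 X52.9589 Y60.6864 F1512
G1 X6.1841 Y81.0860
G1 X26.5837 Y127.8608
G1 X73.3585 Y107.4612
M5
G0 X14.8780 Y73.1080
M4 S496
G1 X115.5484 Y73.1080 F2263
G1 X115.5484 Y51.2608
G1 X14.8780 Y51.2608
G1 X14.8780 Y73.1080
M5
G0 X112.6840 Y82.0030
M4 S814
G1 X127.7548 Y82.0030 F1512
G1 X127.7548 Y38.4069
G1 X112.6840 Y38.4069
G1 X112.6840 Y82.0030
M5
G0 X0.0000 Y0.0000

1 u = 1 mm; y_m = 138.4734 − y.

[1] `<polygon>` rectangle, #ff0000→cut S814 F1512: (8.4988,88.6454) → (87.5497,88.6454) → (87.5497,47.3039) → (8.4988,47.3039) → (8.4988,88.6454) (closed)

[2] `<path>` cubic bezier, #ff0000→cut S814 F1512: (132.2735,50.9987) → (102.7749,39.4194) → (62.3942,34.3096) → (43.3220,29.4883)

[3] `<path>` regular polygon, #ff0000→cut S814 F1512: (73.3585,107.4612) → (52.9589,60.6864) → (6.1841,81.0860) → (26.5837,127.8608) → (73.3585,107.4612) (closed)

[4] `<path>` rectangle, #ff00ff→score S496 F2263: (14.8780,73.1080) → (115.5484,73.1080) → (115.5484,51.2608) → (14.8780,51.2608) → (14.8780,73.1080) (closed)

[5] `<path>` rectangle, #ff0000→cut S814 F1512: (112.6840,82.0030) → (127.7548,82.0030) → (127.7548,38.4069) → (112.6840,38.4069) → (112.6840,82.0030) (closed)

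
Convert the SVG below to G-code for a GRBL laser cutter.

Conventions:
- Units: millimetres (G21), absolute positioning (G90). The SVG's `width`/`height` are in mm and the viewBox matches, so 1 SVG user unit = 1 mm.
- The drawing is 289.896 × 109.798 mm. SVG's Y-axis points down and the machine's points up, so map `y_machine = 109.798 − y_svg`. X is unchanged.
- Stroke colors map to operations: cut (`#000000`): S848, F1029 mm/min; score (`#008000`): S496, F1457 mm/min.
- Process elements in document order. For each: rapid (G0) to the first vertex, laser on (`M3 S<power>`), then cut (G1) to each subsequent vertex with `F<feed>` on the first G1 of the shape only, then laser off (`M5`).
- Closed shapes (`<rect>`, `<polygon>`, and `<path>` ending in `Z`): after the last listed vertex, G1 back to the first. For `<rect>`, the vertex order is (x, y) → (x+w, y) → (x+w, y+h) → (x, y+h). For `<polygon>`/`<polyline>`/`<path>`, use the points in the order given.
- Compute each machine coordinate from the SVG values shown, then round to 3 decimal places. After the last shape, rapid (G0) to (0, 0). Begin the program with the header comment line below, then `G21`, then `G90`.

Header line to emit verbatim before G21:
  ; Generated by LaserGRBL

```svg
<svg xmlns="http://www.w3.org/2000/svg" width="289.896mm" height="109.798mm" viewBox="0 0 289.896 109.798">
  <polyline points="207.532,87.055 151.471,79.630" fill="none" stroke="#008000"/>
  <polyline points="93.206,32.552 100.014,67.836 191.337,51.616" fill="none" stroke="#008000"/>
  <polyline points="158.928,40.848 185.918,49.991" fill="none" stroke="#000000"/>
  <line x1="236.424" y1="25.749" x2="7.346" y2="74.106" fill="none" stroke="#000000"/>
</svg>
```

; Generated by LaserGRBL
G21
G90
G0 X207.532 Y22.743
M3 S496
G1 X151.471 Y30.168 F1457
M5
G0 X93.206 Y77.246
M3 S496
G1 X100.014 Y41.962 F1457
G1 X191.337 Y58.182
M5
G0 X158.928 Y68.950
M3 S848
G1 X185.918 Y59.807 F1029
M5
G0 X236.424 Y84.049
M3 S848
G1 X7.346 Y35.692 F1029
M5
G0 X0.000 Y0.000

1 u = 1 mm; y_m = 109.798 − y.

[1] `<polyline>` line segment, #008000→score S496 F1457: (207.532,22.743) → (151.471,30.168)

[2] `<polyline>` open polyline, #008000→score S496 F1457: (93.206,77.246) → (100.014,41.962) → (191.337,58.182)

[3] `<polyline>` line segment, #000000→cut S848 F1029: (158.928,68.950) → (185.918,59.807)

[4] `<line>` line segment, #000000→cut S848 F1029: (236.424,84.049) → (7.346,35.692)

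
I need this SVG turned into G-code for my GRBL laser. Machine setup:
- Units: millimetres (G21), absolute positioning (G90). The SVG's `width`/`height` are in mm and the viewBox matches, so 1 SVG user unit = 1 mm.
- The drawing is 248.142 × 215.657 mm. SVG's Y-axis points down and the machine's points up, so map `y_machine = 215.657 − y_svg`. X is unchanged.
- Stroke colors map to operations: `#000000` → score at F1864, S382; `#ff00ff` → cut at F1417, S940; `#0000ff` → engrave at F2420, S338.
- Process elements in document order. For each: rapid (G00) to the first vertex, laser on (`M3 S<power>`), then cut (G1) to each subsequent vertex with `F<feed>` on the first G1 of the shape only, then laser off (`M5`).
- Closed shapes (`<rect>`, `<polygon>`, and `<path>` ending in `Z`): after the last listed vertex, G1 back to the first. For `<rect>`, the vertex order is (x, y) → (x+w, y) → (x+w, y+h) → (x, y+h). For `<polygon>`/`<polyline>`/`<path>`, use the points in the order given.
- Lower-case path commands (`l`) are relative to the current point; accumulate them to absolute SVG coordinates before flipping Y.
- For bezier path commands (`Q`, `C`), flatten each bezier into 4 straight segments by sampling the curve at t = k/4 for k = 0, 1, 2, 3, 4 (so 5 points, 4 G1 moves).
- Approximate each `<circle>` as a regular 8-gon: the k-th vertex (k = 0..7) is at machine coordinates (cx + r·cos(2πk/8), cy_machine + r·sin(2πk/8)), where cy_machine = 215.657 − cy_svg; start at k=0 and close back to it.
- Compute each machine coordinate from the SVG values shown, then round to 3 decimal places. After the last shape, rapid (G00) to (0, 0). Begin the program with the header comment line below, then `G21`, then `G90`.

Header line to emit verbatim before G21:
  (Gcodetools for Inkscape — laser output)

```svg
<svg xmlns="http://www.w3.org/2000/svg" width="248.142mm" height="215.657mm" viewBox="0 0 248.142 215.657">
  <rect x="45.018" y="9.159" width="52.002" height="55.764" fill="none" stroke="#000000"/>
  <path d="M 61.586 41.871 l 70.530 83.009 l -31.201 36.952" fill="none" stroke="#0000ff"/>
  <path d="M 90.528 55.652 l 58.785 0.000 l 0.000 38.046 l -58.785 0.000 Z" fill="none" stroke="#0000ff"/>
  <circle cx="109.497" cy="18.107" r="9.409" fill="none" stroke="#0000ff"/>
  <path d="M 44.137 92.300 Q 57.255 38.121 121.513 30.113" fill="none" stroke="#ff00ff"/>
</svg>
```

(Gcodetools for Inkscape — laser output)
G21
G90
G00 X45.018 Y206.498
M3 S382
G1 X97.020 Y206.498 F1864
G1 X97.020 Y150.734
G1 X45.018 Y150.734
G1 X45.018 Y206.498
M5
G00 X61.586 Y173.786
M3 S338
G1 X132.116 Y90.777 F2420
G1 X100.915 Y53.825
M5
G00 X90.528 Y160.005
M3 S338
G1 X149.313 Y160.005 F2420
G1 X149.313 Y121.959
G1 X90.528 Y121.959
G1 X90.528 Y160.005
M5
G00 X118.906 Y197.550
M3 S338
G1 X116.150 Y204.203 F2420
G1 X109.497 Y206.959
G1 X102.844 Y204.203
G1 X100.088 Y197.550
G1 X102.844 Y190.897
G1 X109.497 Y188.141
G1 X116.150 Y190.897
G1 X118.906 Y197.550
M5
G00 X44.137 Y123.357
M3 S940
G1 X53.892 Y147.561 F1417
G1 X70.040 Y165.993
G1 X92.580 Y178.654
G1 X121.513 Y185.544
M5
G00 X0.000 Y0.000

1 u = 1 mm; y_m = 215.657 − y.

[1] `<rect>` rectangle, #000000→score S382 F1864: (45.018,206.498) → (97.020,206.498) → (97.020,150.734) → (45.018,150.734) → (45.018,206.498) (closed)

[2] `<path>` open polyline, #0000ff→engrave S338 F2420: (61.586,173.786) → (132.116,90.777) → (100.915,53.825)

[3] `<path>` rectangle, #0000ff→engrave S338 F2420: (90.528,160.005) → (149.313,160.005) → (149.313,121.959) → (90.528,121.959) → (90.528,160.005) (closed)

[4] `<circle>` circle, #0000ff→engrave S338 F2420: (118.906,197.550) → (116.150,204.203) → (109.497,206.959) → (102.844,204.203) → (100.088,197.550) → (102.844,190.897) → (109.497,188.141) → (116.150,190.897) → (118.906,197.550) (closed)

[5] `<path>` quadratic bezier, #ff00ff→cut S940 F1417: (44.137,123.357) → (53.892,147.561) → (70.040,165.993) → (92.580,178.654) → (121.513,185.544)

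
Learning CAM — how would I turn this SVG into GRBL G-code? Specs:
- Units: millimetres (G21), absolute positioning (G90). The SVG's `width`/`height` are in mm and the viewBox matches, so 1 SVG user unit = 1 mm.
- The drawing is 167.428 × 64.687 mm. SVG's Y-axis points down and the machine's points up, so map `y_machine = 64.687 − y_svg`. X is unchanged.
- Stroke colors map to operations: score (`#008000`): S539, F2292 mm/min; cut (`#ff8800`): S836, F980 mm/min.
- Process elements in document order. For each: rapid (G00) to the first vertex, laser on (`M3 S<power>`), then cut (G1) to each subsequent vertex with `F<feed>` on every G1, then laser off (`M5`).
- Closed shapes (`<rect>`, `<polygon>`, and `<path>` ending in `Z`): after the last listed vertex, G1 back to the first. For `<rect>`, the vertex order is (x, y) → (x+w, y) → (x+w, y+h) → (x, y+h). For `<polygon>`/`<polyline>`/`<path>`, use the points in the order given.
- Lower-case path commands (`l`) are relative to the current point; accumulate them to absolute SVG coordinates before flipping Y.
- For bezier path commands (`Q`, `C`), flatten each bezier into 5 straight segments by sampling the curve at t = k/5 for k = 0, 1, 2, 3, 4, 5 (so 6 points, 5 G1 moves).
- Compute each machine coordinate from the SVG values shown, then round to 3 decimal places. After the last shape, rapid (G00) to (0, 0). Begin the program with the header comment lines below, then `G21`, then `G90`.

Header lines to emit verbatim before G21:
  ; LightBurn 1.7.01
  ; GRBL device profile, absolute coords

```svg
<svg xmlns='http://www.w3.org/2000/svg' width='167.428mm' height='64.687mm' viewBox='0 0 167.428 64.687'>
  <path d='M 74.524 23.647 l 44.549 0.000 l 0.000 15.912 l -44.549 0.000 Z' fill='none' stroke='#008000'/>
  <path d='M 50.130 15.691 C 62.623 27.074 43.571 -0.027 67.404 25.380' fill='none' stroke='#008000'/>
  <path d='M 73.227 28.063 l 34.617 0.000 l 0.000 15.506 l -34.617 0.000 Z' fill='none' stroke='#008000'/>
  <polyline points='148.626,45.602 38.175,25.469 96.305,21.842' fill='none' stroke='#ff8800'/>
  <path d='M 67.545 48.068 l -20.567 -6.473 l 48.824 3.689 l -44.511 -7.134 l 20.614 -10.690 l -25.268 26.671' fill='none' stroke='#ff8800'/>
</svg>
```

; LightBurn 1.7.01
; GRBL device profile, absolute coords
G21
G90
G00 X74.524 Y41.040
M3 S539
G1 X119.073 Y41.040 F2292
G1 X119.073 Y25.128 F2292
G1 X74.524 Y25.128 F2292
G1 X74.524 Y41.040 F2292
M5
G00 X50.130 Y48.996
M3 S539
G1 X54.436 Y46.056 F2292
G1 X54.744 Y47.985 F2292
G1 X54.626 Y50.415 F2292
G1 X57.655 Y48.978 F2292
G1 X67.404 Y39.307 F2292
M5
G00 X73.227 Y36.624
M3 S539
G1 X107.844 Y36.624 F2292
G1 X107.844 Y21.118 F2292
G1 X73.227 Y21.118 F2292
G1 X73.227 Y36.624 F2292
M5
G00 X148.626 Y19.085
M3 S836
G1 X38.175 Y39.218 F980
G1 X96.305 Y42.845 F980
M5
G00 X67.545 Y16.619
M3 S836
G1 X46.978 Y23.092 F980
G1 X95.802 Y19.403 F980
G1 X51.291 Y26.537 F980
G1 X71.905 Y37.227 F980
G1 X46.637 Y10.556 F980
M5
G00 X0.000 Y0.000

viewBox `0 0 167.428 64.687` with mm width/height → 1 unit = 1 mm. Flip: y_m = 64.687 − y_svg.

**Shape 1** — `<path>` rectangle, stroke `#008000` → score (S539, F2292). Machine vertices: (74.524,41.040) → (119.073,41.040) → (119.073,25.128) → (74.524,25.128) → (74.524,41.040). Closed: final G1 returns to the first vertex.

**Shape 2** — `<path>` cubic bezier, stroke `#008000` → score (S539, F2292). Control points (SVG): P0=(50.130,15.691), P1=(62.623,27.074), P2=(43.571,-0.027), P3=(67.404,25.380); sampled at t=k/5. Machine vertices: (50.130,48.996) → (54.436,46.056) → (54.744,47.985) → (54.626,50.415) → (57.655,48.978) → (67.404,39.307). Open path.

**Shape 3** — `<path>` rectangle, stroke `#008000` → score (S539, F2292). Machine vertices: (73.227,36.624) → (107.844,36.624) → (107.844,21.118) → (73.227,21.118) → (73.227,36.624). Closed: final G1 returns to the first vertex.

**Shape 4** — `<polyline>` open polyline, stroke `#ff8800` → cut (S836, F980). Machine vertices: (148.626,19.085) → (38.175,39.218) → (96.305,42.845). Open path.

**Shape 5** — `<path>` open polyline, stroke `#ff8800` → cut (S836, F980). Machine vertices: (67.545,16.619) → (46.978,23.092) → (95.802,19.403) → (51.291,26.537) → (71.905,37.227) → (46.637,10.556). Open path.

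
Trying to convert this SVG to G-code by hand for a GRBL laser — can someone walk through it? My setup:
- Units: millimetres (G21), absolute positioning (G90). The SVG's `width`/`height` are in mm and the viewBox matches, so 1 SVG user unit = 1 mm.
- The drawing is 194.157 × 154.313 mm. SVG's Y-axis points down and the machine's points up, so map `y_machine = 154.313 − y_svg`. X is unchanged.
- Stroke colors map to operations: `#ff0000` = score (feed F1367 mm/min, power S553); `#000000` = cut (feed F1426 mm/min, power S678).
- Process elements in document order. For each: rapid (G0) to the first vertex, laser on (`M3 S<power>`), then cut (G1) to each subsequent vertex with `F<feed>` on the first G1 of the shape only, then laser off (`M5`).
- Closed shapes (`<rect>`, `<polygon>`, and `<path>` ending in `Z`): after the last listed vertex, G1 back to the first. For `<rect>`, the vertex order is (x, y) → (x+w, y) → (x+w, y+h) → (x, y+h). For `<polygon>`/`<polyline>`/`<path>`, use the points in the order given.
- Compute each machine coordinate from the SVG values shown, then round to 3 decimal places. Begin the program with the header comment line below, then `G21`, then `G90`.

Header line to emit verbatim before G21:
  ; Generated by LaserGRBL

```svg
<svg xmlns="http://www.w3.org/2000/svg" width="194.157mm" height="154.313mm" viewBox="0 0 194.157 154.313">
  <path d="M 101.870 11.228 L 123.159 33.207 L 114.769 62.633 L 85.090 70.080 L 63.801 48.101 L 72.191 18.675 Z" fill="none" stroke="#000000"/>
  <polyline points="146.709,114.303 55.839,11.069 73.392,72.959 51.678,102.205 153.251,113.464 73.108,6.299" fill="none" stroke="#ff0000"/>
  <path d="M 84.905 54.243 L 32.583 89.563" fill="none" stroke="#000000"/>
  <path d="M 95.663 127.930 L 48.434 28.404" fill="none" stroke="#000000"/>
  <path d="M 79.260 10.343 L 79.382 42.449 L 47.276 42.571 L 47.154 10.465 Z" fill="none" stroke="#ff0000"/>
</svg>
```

Since the viewBox matches the mm dimensions, user units are millimetres directly. The only transform is the Y-flip y_m = 154.313 − y_svg.

Shape 1 is a regular polygon drawn with `<path>`. Its stroke #000000 means cut at S678, F1426. After flipping Y the toolpath is (101.870,143.085) → (123.159,121.106) → (114.769,91.680) → (85.090,84.233) → (63.801,106.212) → (72.191,135.638) → (101.870,143.085), returning to the start.

Shape 2 is a open polyline drawn with `<polyline>`. Its stroke #ff0000 means score at S553, F1367. After flipping Y the toolpath is (146.709,40.010) → (55.839,143.244) → (73.392,81.354) → (51.678,52.108) → (153.251,40.849) → (73.108,148.014).

Shape 3 is a line segment drawn with `<path>`. Its stroke #000000 means cut at S678, F1426. After flipping Y the toolpath is (84.905,100.070) → (32.583,64.750).

Shape 4 is a line segment drawn with `<path>`. Its stroke #000000 means cut at S678, F1426. After flipping Y the toolpath is (95.663,26.383) → (48.434,125.909).

Shape 5 is a regular polygon drawn with `<path>`. Its stroke #ff0000 means score at S553, F1367. After flipping Y the toolpath is (79.260,143.970) → (79.382,111.864) → (47.276,111.742) → (47.154,143.848) → (79.260,143.970), returning to the start.

; Generated by LaserGRBL
G21
G90
G0 X101.870 Y143.085
M3 S678
G1 X123.159 Y121.106 F1426
G1 X114.769 Y91.680
G1 X85.090 Y84.233
G1 X63.801 Y106.212
G1 X72.191 Y135.638
G1 X101.870 Y143.085
M5
G0 X146.709 Y40.010
M3 S553
G1 X55.839 Y143.244 F1367
G1 X73.392 Y81.354
G1 X51.678 Y52.108
G1 X153.251 Y40.849
G1 X73.108 Y148.014
M5
G0 X84.905 Y100.070
M3 S678
G1 X32.583 Y64.750 F1426
M5
G0 X95.663 Y26.383
M3 S678
G1 X48.434 Y125.909 F1426
M5
G0 X79.260 Y143.970
M3 S553
G1 X79.382 Y111.864 F1367
G1 X47.276 Y111.742
G1 X47.154 Y143.848
G1 X79.260 Y143.970
M5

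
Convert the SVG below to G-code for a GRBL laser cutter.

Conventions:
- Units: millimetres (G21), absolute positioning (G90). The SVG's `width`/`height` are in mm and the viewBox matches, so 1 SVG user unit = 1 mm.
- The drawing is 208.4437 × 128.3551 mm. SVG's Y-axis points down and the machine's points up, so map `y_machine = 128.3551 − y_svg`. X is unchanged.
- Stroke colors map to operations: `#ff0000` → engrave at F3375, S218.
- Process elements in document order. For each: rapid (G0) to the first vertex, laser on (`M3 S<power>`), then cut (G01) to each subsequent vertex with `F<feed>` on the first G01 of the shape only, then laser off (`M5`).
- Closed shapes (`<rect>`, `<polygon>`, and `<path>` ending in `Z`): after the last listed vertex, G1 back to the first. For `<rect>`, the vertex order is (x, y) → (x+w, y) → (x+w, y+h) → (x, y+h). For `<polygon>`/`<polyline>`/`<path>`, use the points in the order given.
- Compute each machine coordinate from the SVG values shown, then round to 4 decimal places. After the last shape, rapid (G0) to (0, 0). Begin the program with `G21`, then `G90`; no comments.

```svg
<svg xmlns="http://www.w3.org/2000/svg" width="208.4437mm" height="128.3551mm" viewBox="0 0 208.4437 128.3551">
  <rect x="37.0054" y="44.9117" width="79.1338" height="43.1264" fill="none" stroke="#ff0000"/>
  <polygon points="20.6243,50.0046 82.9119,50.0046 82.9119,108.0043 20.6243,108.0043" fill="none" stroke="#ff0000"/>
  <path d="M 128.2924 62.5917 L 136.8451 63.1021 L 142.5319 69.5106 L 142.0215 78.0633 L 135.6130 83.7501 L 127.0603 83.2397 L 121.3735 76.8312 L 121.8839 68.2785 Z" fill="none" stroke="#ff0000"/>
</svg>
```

viewBox `0 0 208.4437 128.3551` with mm width/height → 1 unit = 1 mm. Flip: y_m = 128.3551 − y_svg.

**Shape 1** — `<rect>` rectangle, stroke `#ff0000` → engrave (S218, F3375). Machine vertices: (37.0054,83.4434) → (116.1392,83.4434) → (116.1392,40.3170) → (37.0054,40.3170) → (37.0054,83.4434). Closed: final G1 returns to the first vertex.

**Shape 2** — `<polygon>` rectangle, stroke `#ff0000` → engrave (S218, F3375). Machine vertices: (20.6243,78.3505) → (82.9119,78.3505) → (82.9119,20.3508) → (20.6243,20.3508) → (20.6243,78.3505). Closed: final G1 returns to the first vertex.

**Shape 3** — `<path>` regular polygon, stroke `#ff0000` → engrave (S218, F3375). Machine vertices: (128.2924,65.7634) → (136.8451,65.2530) → (142.5319,58.8445) → (142.0215,50.2918) → (135.6130,44.6050) → (127.0603,45.1154) → (121.3735,51.5239) → (121.8839,60.0766) → (128.2924,65.7634). Closed: final G1 returns to the first vertex.

G21
G90
G0 X37.0054 Y83.4434
M3 S218
G01 X116.1392 Y83.4434 F3375
G01 X116.1392 Y40.3170
G01 X37.0054 Y40.3170
G01 X37.0054 Y83.4434
M5
G0 X20.6243 Y78.3505
M3 S218
G01 X82.9119 Y78.3505 F3375
G01 X82.9119 Y20.3508
G01 X20.6243 Y20.3508
G01 X20.6243 Y78.3505
M5
G0 X128.2924 Y65.7634
M3 S218
G01 X136.8451 Y65.2530 F3375
G01 X142.5319 Y58.8445
G01 X142.0215 Y50.2918
G01 X135.6130 Y44.6050
G01 X127.0603 Y45.1154
G01 X121.3735 Y51.5239
G01 X121.8839 Y60.0766
G01 X128.2924 Y65.7634
M5
G0 X0.0000 Y0.0000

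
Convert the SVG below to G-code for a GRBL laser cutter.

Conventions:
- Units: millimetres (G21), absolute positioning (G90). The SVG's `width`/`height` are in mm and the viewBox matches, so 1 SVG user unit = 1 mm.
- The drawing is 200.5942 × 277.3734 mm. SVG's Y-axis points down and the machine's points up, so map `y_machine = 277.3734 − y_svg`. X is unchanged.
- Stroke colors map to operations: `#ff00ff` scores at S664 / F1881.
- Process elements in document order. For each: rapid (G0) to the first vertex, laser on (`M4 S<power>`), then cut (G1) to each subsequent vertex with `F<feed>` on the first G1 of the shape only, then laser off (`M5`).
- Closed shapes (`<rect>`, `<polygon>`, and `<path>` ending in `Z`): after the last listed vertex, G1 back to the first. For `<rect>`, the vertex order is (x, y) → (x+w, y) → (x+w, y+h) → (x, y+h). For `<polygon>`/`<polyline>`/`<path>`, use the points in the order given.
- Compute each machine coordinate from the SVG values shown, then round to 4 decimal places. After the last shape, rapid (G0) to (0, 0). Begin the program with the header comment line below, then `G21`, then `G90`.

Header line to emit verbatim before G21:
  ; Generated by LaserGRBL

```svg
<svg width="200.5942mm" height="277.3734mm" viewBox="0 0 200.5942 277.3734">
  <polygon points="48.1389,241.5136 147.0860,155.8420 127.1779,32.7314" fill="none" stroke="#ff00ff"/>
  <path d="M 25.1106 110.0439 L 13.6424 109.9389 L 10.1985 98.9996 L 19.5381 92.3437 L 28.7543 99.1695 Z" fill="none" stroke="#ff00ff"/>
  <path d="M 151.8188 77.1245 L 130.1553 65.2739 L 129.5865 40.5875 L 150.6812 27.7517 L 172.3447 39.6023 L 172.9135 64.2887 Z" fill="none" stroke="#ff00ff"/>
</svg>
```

Since the viewBox matches the mm dimensions, user units are millimetres directly. The only transform is the Y-flip y_m = 277.3734 − y_svg.

Shape 1 is a closed polygon drawn with `<polygon>`. Its stroke #ff00ff means score at S664, F1881. After flipping Y the toolpath is (48.1389,35.8598) → (147.0860,121.5314) → (127.1779,244.6420) → (48.1389,35.8598), returning to the start.

Shape 2 is a regular polygon drawn with `<path>`. Its stroke #ff00ff means score at S664, F1881. After flipping Y the toolpath is (25.1106,167.3295) → (13.6424,167.4345) → (10.1985,178.3738) → (19.5381,185.0297) → (28.7543,178.2039) → (25.1106,167.3295), returning to the start.

Shape 3 is a regular polygon drawn with `<path>`. Its stroke #ff00ff means score at S664, F1881. After flipping Y the toolpath is (151.8188,200.2489) → (130.1553,212.0995) → (129.5865,236.7859) → (150.6812,249.6217) → (172.3447,237.7711) → (172.9135,213.0847) → (151.8188,200.2489), returning to the start.

; Generated by LaserGRBL
G21
G90
G0 X48.1389 Y35.8598
M4 S664
G1 X147.0860 Y121.5314 F1881
G1 X127.1779 Y244.6420
G1 X48.1389 Y35.8598
M5
G0 X25.1106 Y167.3295
M4 S664
G1 X13.6424 Y167.4345 F1881
G1 X10.1985 Y178.3738
G1 X19.5381 Y185.0297
G1 X28.7543 Y178.2039
G1 X25.1106 Y167.3295
M5
G0 X151.8188 Y200.2489
M4 S664
G1 X130.1553 Y212.0995 F1881
G1 X129.5865 Y236.7859
G1 X150.6812 Y249.6217
G1 X172.3447 Y237.7711
G1 X172.9135 Y213.0847
G1 X151.8188 Y200.2489
M5
G0 X0.0000 Y0.0000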